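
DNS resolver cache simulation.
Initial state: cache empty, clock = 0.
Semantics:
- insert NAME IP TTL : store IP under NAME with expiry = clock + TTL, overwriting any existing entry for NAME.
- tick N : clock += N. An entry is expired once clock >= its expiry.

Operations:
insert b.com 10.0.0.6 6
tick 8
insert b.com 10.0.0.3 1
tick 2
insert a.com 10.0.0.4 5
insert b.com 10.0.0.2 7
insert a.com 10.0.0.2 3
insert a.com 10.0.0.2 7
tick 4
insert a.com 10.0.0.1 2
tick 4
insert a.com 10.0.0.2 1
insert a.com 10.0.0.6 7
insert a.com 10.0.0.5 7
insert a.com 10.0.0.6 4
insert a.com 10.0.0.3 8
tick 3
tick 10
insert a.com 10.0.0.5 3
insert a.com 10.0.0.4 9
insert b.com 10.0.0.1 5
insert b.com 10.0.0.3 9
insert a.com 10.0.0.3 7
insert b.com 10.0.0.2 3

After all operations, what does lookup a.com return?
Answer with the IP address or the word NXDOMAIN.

Answer: 10.0.0.3

Derivation:
Op 1: insert b.com -> 10.0.0.6 (expiry=0+6=6). clock=0
Op 2: tick 8 -> clock=8. purged={b.com}
Op 3: insert b.com -> 10.0.0.3 (expiry=8+1=9). clock=8
Op 4: tick 2 -> clock=10. purged={b.com}
Op 5: insert a.com -> 10.0.0.4 (expiry=10+5=15). clock=10
Op 6: insert b.com -> 10.0.0.2 (expiry=10+7=17). clock=10
Op 7: insert a.com -> 10.0.0.2 (expiry=10+3=13). clock=10
Op 8: insert a.com -> 10.0.0.2 (expiry=10+7=17). clock=10
Op 9: tick 4 -> clock=14.
Op 10: insert a.com -> 10.0.0.1 (expiry=14+2=16). clock=14
Op 11: tick 4 -> clock=18. purged={a.com,b.com}
Op 12: insert a.com -> 10.0.0.2 (expiry=18+1=19). clock=18
Op 13: insert a.com -> 10.0.0.6 (expiry=18+7=25). clock=18
Op 14: insert a.com -> 10.0.0.5 (expiry=18+7=25). clock=18
Op 15: insert a.com -> 10.0.0.6 (expiry=18+4=22). clock=18
Op 16: insert a.com -> 10.0.0.3 (expiry=18+8=26). clock=18
Op 17: tick 3 -> clock=21.
Op 18: tick 10 -> clock=31. purged={a.com}
Op 19: insert a.com -> 10.0.0.5 (expiry=31+3=34). clock=31
Op 20: insert a.com -> 10.0.0.4 (expiry=31+9=40). clock=31
Op 21: insert b.com -> 10.0.0.1 (expiry=31+5=36). clock=31
Op 22: insert b.com -> 10.0.0.3 (expiry=31+9=40). clock=31
Op 23: insert a.com -> 10.0.0.3 (expiry=31+7=38). clock=31
Op 24: insert b.com -> 10.0.0.2 (expiry=31+3=34). clock=31
lookup a.com: present, ip=10.0.0.3 expiry=38 > clock=31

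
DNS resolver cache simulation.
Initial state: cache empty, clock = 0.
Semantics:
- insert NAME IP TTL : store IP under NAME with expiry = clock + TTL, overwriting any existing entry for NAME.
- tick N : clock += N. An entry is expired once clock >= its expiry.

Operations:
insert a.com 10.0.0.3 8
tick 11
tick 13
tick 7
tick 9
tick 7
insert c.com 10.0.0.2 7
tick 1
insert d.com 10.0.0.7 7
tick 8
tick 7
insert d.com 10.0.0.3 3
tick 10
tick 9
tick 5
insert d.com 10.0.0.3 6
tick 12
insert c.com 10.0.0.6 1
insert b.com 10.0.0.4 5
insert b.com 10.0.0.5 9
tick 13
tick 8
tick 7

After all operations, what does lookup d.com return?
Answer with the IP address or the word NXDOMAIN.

Op 1: insert a.com -> 10.0.0.3 (expiry=0+8=8). clock=0
Op 2: tick 11 -> clock=11. purged={a.com}
Op 3: tick 13 -> clock=24.
Op 4: tick 7 -> clock=31.
Op 5: tick 9 -> clock=40.
Op 6: tick 7 -> clock=47.
Op 7: insert c.com -> 10.0.0.2 (expiry=47+7=54). clock=47
Op 8: tick 1 -> clock=48.
Op 9: insert d.com -> 10.0.0.7 (expiry=48+7=55). clock=48
Op 10: tick 8 -> clock=56. purged={c.com,d.com}
Op 11: tick 7 -> clock=63.
Op 12: insert d.com -> 10.0.0.3 (expiry=63+3=66). clock=63
Op 13: tick 10 -> clock=73. purged={d.com}
Op 14: tick 9 -> clock=82.
Op 15: tick 5 -> clock=87.
Op 16: insert d.com -> 10.0.0.3 (expiry=87+6=93). clock=87
Op 17: tick 12 -> clock=99. purged={d.com}
Op 18: insert c.com -> 10.0.0.6 (expiry=99+1=100). clock=99
Op 19: insert b.com -> 10.0.0.4 (expiry=99+5=104). clock=99
Op 20: insert b.com -> 10.0.0.5 (expiry=99+9=108). clock=99
Op 21: tick 13 -> clock=112. purged={b.com,c.com}
Op 22: tick 8 -> clock=120.
Op 23: tick 7 -> clock=127.
lookup d.com: not in cache (expired or never inserted)

Answer: NXDOMAIN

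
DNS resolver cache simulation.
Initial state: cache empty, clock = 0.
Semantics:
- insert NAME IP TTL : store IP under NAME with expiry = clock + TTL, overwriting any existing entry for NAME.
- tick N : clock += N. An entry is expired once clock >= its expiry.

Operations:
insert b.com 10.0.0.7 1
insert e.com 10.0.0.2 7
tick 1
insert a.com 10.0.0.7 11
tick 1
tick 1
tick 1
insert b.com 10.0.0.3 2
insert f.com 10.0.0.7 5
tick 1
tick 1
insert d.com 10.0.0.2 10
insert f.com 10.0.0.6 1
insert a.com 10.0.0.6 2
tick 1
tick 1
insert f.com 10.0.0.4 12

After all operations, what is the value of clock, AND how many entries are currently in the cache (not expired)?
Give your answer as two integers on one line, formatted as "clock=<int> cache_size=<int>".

Op 1: insert b.com -> 10.0.0.7 (expiry=0+1=1). clock=0
Op 2: insert e.com -> 10.0.0.2 (expiry=0+7=7). clock=0
Op 3: tick 1 -> clock=1. purged={b.com}
Op 4: insert a.com -> 10.0.0.7 (expiry=1+11=12). clock=1
Op 5: tick 1 -> clock=2.
Op 6: tick 1 -> clock=3.
Op 7: tick 1 -> clock=4.
Op 8: insert b.com -> 10.0.0.3 (expiry=4+2=6). clock=4
Op 9: insert f.com -> 10.0.0.7 (expiry=4+5=9). clock=4
Op 10: tick 1 -> clock=5.
Op 11: tick 1 -> clock=6. purged={b.com}
Op 12: insert d.com -> 10.0.0.2 (expiry=6+10=16). clock=6
Op 13: insert f.com -> 10.0.0.6 (expiry=6+1=7). clock=6
Op 14: insert a.com -> 10.0.0.6 (expiry=6+2=8). clock=6
Op 15: tick 1 -> clock=7. purged={e.com,f.com}
Op 16: tick 1 -> clock=8. purged={a.com}
Op 17: insert f.com -> 10.0.0.4 (expiry=8+12=20). clock=8
Final clock = 8
Final cache (unexpired): {d.com,f.com} -> size=2

Answer: clock=8 cache_size=2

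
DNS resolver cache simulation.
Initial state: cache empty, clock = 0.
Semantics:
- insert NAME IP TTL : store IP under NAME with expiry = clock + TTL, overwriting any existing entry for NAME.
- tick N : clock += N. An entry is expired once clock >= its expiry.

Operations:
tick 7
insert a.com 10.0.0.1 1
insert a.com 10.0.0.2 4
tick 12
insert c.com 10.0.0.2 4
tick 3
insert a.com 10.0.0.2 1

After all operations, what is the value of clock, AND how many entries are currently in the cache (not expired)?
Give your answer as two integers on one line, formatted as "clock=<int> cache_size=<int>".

Op 1: tick 7 -> clock=7.
Op 2: insert a.com -> 10.0.0.1 (expiry=7+1=8). clock=7
Op 3: insert a.com -> 10.0.0.2 (expiry=7+4=11). clock=7
Op 4: tick 12 -> clock=19. purged={a.com}
Op 5: insert c.com -> 10.0.0.2 (expiry=19+4=23). clock=19
Op 6: tick 3 -> clock=22.
Op 7: insert a.com -> 10.0.0.2 (expiry=22+1=23). clock=22
Final clock = 22
Final cache (unexpired): {a.com,c.com} -> size=2

Answer: clock=22 cache_size=2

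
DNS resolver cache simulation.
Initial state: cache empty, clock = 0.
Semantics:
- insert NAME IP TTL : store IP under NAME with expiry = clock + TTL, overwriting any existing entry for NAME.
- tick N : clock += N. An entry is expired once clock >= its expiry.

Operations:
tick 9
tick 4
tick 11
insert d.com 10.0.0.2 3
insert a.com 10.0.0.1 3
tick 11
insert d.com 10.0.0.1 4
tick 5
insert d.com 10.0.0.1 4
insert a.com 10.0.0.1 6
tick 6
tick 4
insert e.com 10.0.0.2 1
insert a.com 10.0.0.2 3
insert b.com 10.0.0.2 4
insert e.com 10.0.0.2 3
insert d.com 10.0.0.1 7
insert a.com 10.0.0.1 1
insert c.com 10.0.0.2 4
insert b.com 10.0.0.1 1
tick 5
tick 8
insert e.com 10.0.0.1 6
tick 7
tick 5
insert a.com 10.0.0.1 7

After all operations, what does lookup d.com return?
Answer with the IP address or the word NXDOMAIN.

Answer: NXDOMAIN

Derivation:
Op 1: tick 9 -> clock=9.
Op 2: tick 4 -> clock=13.
Op 3: tick 11 -> clock=24.
Op 4: insert d.com -> 10.0.0.2 (expiry=24+3=27). clock=24
Op 5: insert a.com -> 10.0.0.1 (expiry=24+3=27). clock=24
Op 6: tick 11 -> clock=35. purged={a.com,d.com}
Op 7: insert d.com -> 10.0.0.1 (expiry=35+4=39). clock=35
Op 8: tick 5 -> clock=40. purged={d.com}
Op 9: insert d.com -> 10.0.0.1 (expiry=40+4=44). clock=40
Op 10: insert a.com -> 10.0.0.1 (expiry=40+6=46). clock=40
Op 11: tick 6 -> clock=46. purged={a.com,d.com}
Op 12: tick 4 -> clock=50.
Op 13: insert e.com -> 10.0.0.2 (expiry=50+1=51). clock=50
Op 14: insert a.com -> 10.0.0.2 (expiry=50+3=53). clock=50
Op 15: insert b.com -> 10.0.0.2 (expiry=50+4=54). clock=50
Op 16: insert e.com -> 10.0.0.2 (expiry=50+3=53). clock=50
Op 17: insert d.com -> 10.0.0.1 (expiry=50+7=57). clock=50
Op 18: insert a.com -> 10.0.0.1 (expiry=50+1=51). clock=50
Op 19: insert c.com -> 10.0.0.2 (expiry=50+4=54). clock=50
Op 20: insert b.com -> 10.0.0.1 (expiry=50+1=51). clock=50
Op 21: tick 5 -> clock=55. purged={a.com,b.com,c.com,e.com}
Op 22: tick 8 -> clock=63. purged={d.com}
Op 23: insert e.com -> 10.0.0.1 (expiry=63+6=69). clock=63
Op 24: tick 7 -> clock=70. purged={e.com}
Op 25: tick 5 -> clock=75.
Op 26: insert a.com -> 10.0.0.1 (expiry=75+7=82). clock=75
lookup d.com: not in cache (expired or never inserted)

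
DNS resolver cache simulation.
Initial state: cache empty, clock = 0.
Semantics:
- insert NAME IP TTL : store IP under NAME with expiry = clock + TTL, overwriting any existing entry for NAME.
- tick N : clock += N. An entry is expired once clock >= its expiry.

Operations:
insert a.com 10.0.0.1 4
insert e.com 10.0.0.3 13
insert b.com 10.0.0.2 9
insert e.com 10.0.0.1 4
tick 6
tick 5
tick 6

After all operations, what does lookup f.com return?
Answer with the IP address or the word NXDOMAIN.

Answer: NXDOMAIN

Derivation:
Op 1: insert a.com -> 10.0.0.1 (expiry=0+4=4). clock=0
Op 2: insert e.com -> 10.0.0.3 (expiry=0+13=13). clock=0
Op 3: insert b.com -> 10.0.0.2 (expiry=0+9=9). clock=0
Op 4: insert e.com -> 10.0.0.1 (expiry=0+4=4). clock=0
Op 5: tick 6 -> clock=6. purged={a.com,e.com}
Op 6: tick 5 -> clock=11. purged={b.com}
Op 7: tick 6 -> clock=17.
lookup f.com: not in cache (expired or never inserted)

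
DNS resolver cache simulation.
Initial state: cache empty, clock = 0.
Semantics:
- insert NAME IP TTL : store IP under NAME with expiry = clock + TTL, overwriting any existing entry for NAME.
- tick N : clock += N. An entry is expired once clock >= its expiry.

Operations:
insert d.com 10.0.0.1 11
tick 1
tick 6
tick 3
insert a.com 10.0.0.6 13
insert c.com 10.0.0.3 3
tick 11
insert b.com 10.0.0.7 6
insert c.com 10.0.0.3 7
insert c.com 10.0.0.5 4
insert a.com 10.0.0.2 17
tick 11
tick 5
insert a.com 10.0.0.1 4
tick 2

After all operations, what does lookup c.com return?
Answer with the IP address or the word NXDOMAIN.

Answer: NXDOMAIN

Derivation:
Op 1: insert d.com -> 10.0.0.1 (expiry=0+11=11). clock=0
Op 2: tick 1 -> clock=1.
Op 3: tick 6 -> clock=7.
Op 4: tick 3 -> clock=10.
Op 5: insert a.com -> 10.0.0.6 (expiry=10+13=23). clock=10
Op 6: insert c.com -> 10.0.0.3 (expiry=10+3=13). clock=10
Op 7: tick 11 -> clock=21. purged={c.com,d.com}
Op 8: insert b.com -> 10.0.0.7 (expiry=21+6=27). clock=21
Op 9: insert c.com -> 10.0.0.3 (expiry=21+7=28). clock=21
Op 10: insert c.com -> 10.0.0.5 (expiry=21+4=25). clock=21
Op 11: insert a.com -> 10.0.0.2 (expiry=21+17=38). clock=21
Op 12: tick 11 -> clock=32. purged={b.com,c.com}
Op 13: tick 5 -> clock=37.
Op 14: insert a.com -> 10.0.0.1 (expiry=37+4=41). clock=37
Op 15: tick 2 -> clock=39.
lookup c.com: not in cache (expired or never inserted)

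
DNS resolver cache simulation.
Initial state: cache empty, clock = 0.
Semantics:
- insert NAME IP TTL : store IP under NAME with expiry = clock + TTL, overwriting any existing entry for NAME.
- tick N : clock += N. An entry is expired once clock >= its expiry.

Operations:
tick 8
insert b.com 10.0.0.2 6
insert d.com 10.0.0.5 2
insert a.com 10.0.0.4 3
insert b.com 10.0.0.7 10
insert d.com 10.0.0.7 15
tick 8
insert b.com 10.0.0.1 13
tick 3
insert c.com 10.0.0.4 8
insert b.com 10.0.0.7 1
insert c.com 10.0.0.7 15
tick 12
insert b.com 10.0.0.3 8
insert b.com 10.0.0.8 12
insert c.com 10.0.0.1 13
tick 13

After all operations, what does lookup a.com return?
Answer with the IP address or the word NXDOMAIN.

Answer: NXDOMAIN

Derivation:
Op 1: tick 8 -> clock=8.
Op 2: insert b.com -> 10.0.0.2 (expiry=8+6=14). clock=8
Op 3: insert d.com -> 10.0.0.5 (expiry=8+2=10). clock=8
Op 4: insert a.com -> 10.0.0.4 (expiry=8+3=11). clock=8
Op 5: insert b.com -> 10.0.0.7 (expiry=8+10=18). clock=8
Op 6: insert d.com -> 10.0.0.7 (expiry=8+15=23). clock=8
Op 7: tick 8 -> clock=16. purged={a.com}
Op 8: insert b.com -> 10.0.0.1 (expiry=16+13=29). clock=16
Op 9: tick 3 -> clock=19.
Op 10: insert c.com -> 10.0.0.4 (expiry=19+8=27). clock=19
Op 11: insert b.com -> 10.0.0.7 (expiry=19+1=20). clock=19
Op 12: insert c.com -> 10.0.0.7 (expiry=19+15=34). clock=19
Op 13: tick 12 -> clock=31. purged={b.com,d.com}
Op 14: insert b.com -> 10.0.0.3 (expiry=31+8=39). clock=31
Op 15: insert b.com -> 10.0.0.8 (expiry=31+12=43). clock=31
Op 16: insert c.com -> 10.0.0.1 (expiry=31+13=44). clock=31
Op 17: tick 13 -> clock=44. purged={b.com,c.com}
lookup a.com: not in cache (expired or never inserted)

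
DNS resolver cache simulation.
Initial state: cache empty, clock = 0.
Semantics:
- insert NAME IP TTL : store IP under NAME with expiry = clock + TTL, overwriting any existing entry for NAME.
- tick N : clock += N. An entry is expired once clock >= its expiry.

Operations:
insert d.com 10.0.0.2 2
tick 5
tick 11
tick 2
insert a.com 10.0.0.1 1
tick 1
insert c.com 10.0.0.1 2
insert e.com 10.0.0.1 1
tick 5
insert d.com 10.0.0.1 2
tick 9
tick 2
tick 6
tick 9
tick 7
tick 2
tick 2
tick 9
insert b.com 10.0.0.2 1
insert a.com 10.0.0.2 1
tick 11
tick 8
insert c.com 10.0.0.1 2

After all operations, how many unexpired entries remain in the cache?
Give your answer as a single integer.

Answer: 1

Derivation:
Op 1: insert d.com -> 10.0.0.2 (expiry=0+2=2). clock=0
Op 2: tick 5 -> clock=5. purged={d.com}
Op 3: tick 11 -> clock=16.
Op 4: tick 2 -> clock=18.
Op 5: insert a.com -> 10.0.0.1 (expiry=18+1=19). clock=18
Op 6: tick 1 -> clock=19. purged={a.com}
Op 7: insert c.com -> 10.0.0.1 (expiry=19+2=21). clock=19
Op 8: insert e.com -> 10.0.0.1 (expiry=19+1=20). clock=19
Op 9: tick 5 -> clock=24. purged={c.com,e.com}
Op 10: insert d.com -> 10.0.0.1 (expiry=24+2=26). clock=24
Op 11: tick 9 -> clock=33. purged={d.com}
Op 12: tick 2 -> clock=35.
Op 13: tick 6 -> clock=41.
Op 14: tick 9 -> clock=50.
Op 15: tick 7 -> clock=57.
Op 16: tick 2 -> clock=59.
Op 17: tick 2 -> clock=61.
Op 18: tick 9 -> clock=70.
Op 19: insert b.com -> 10.0.0.2 (expiry=70+1=71). clock=70
Op 20: insert a.com -> 10.0.0.2 (expiry=70+1=71). clock=70
Op 21: tick 11 -> clock=81. purged={a.com,b.com}
Op 22: tick 8 -> clock=89.
Op 23: insert c.com -> 10.0.0.1 (expiry=89+2=91). clock=89
Final cache (unexpired): {c.com} -> size=1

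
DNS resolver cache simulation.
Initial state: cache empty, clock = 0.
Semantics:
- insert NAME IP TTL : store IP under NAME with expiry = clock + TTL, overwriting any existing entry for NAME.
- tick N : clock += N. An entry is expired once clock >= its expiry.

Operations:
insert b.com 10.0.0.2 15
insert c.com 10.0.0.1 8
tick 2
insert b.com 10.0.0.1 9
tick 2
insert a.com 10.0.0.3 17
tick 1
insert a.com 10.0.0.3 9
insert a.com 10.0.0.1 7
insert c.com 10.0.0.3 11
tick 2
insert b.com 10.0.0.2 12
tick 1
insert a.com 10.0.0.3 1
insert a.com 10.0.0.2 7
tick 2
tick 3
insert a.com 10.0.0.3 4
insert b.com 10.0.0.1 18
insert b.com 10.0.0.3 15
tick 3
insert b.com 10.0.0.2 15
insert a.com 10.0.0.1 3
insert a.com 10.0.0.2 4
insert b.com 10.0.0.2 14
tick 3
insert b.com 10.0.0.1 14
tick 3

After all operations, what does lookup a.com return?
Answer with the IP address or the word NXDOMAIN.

Answer: NXDOMAIN

Derivation:
Op 1: insert b.com -> 10.0.0.2 (expiry=0+15=15). clock=0
Op 2: insert c.com -> 10.0.0.1 (expiry=0+8=8). clock=0
Op 3: tick 2 -> clock=2.
Op 4: insert b.com -> 10.0.0.1 (expiry=2+9=11). clock=2
Op 5: tick 2 -> clock=4.
Op 6: insert a.com -> 10.0.0.3 (expiry=4+17=21). clock=4
Op 7: tick 1 -> clock=5.
Op 8: insert a.com -> 10.0.0.3 (expiry=5+9=14). clock=5
Op 9: insert a.com -> 10.0.0.1 (expiry=5+7=12). clock=5
Op 10: insert c.com -> 10.0.0.3 (expiry=5+11=16). clock=5
Op 11: tick 2 -> clock=7.
Op 12: insert b.com -> 10.0.0.2 (expiry=7+12=19). clock=7
Op 13: tick 1 -> clock=8.
Op 14: insert a.com -> 10.0.0.3 (expiry=8+1=9). clock=8
Op 15: insert a.com -> 10.0.0.2 (expiry=8+7=15). clock=8
Op 16: tick 2 -> clock=10.
Op 17: tick 3 -> clock=13.
Op 18: insert a.com -> 10.0.0.3 (expiry=13+4=17). clock=13
Op 19: insert b.com -> 10.0.0.1 (expiry=13+18=31). clock=13
Op 20: insert b.com -> 10.0.0.3 (expiry=13+15=28). clock=13
Op 21: tick 3 -> clock=16. purged={c.com}
Op 22: insert b.com -> 10.0.0.2 (expiry=16+15=31). clock=16
Op 23: insert a.com -> 10.0.0.1 (expiry=16+3=19). clock=16
Op 24: insert a.com -> 10.0.0.2 (expiry=16+4=20). clock=16
Op 25: insert b.com -> 10.0.0.2 (expiry=16+14=30). clock=16
Op 26: tick 3 -> clock=19.
Op 27: insert b.com -> 10.0.0.1 (expiry=19+14=33). clock=19
Op 28: tick 3 -> clock=22. purged={a.com}
lookup a.com: not in cache (expired or never inserted)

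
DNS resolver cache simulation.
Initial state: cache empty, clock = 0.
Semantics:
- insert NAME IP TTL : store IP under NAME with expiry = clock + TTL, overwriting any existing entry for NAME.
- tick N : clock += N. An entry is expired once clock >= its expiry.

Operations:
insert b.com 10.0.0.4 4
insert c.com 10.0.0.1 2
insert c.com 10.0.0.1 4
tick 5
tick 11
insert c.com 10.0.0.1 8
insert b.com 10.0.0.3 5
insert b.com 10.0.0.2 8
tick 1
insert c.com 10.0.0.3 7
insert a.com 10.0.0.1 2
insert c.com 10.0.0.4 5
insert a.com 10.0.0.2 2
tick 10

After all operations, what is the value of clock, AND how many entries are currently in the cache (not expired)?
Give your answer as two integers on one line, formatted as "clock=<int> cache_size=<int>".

Answer: clock=27 cache_size=0

Derivation:
Op 1: insert b.com -> 10.0.0.4 (expiry=0+4=4). clock=0
Op 2: insert c.com -> 10.0.0.1 (expiry=0+2=2). clock=0
Op 3: insert c.com -> 10.0.0.1 (expiry=0+4=4). clock=0
Op 4: tick 5 -> clock=5. purged={b.com,c.com}
Op 5: tick 11 -> clock=16.
Op 6: insert c.com -> 10.0.0.1 (expiry=16+8=24). clock=16
Op 7: insert b.com -> 10.0.0.3 (expiry=16+5=21). clock=16
Op 8: insert b.com -> 10.0.0.2 (expiry=16+8=24). clock=16
Op 9: tick 1 -> clock=17.
Op 10: insert c.com -> 10.0.0.3 (expiry=17+7=24). clock=17
Op 11: insert a.com -> 10.0.0.1 (expiry=17+2=19). clock=17
Op 12: insert c.com -> 10.0.0.4 (expiry=17+5=22). clock=17
Op 13: insert a.com -> 10.0.0.2 (expiry=17+2=19). clock=17
Op 14: tick 10 -> clock=27. purged={a.com,b.com,c.com}
Final clock = 27
Final cache (unexpired): {} -> size=0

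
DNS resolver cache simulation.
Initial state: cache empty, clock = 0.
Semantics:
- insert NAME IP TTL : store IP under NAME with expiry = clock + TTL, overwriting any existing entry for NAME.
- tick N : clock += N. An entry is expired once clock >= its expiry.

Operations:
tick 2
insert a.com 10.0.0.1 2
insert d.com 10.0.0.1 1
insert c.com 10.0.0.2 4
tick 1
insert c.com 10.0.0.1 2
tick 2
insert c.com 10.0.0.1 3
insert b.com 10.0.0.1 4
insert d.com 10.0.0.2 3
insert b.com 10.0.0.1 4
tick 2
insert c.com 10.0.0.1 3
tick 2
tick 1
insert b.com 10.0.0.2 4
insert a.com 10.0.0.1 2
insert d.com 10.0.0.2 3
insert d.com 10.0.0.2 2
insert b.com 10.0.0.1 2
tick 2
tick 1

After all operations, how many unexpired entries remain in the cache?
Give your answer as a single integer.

Answer: 0

Derivation:
Op 1: tick 2 -> clock=2.
Op 2: insert a.com -> 10.0.0.1 (expiry=2+2=4). clock=2
Op 3: insert d.com -> 10.0.0.1 (expiry=2+1=3). clock=2
Op 4: insert c.com -> 10.0.0.2 (expiry=2+4=6). clock=2
Op 5: tick 1 -> clock=3. purged={d.com}
Op 6: insert c.com -> 10.0.0.1 (expiry=3+2=5). clock=3
Op 7: tick 2 -> clock=5. purged={a.com,c.com}
Op 8: insert c.com -> 10.0.0.1 (expiry=5+3=8). clock=5
Op 9: insert b.com -> 10.0.0.1 (expiry=5+4=9). clock=5
Op 10: insert d.com -> 10.0.0.2 (expiry=5+3=8). clock=5
Op 11: insert b.com -> 10.0.0.1 (expiry=5+4=9). clock=5
Op 12: tick 2 -> clock=7.
Op 13: insert c.com -> 10.0.0.1 (expiry=7+3=10). clock=7
Op 14: tick 2 -> clock=9. purged={b.com,d.com}
Op 15: tick 1 -> clock=10. purged={c.com}
Op 16: insert b.com -> 10.0.0.2 (expiry=10+4=14). clock=10
Op 17: insert a.com -> 10.0.0.1 (expiry=10+2=12). clock=10
Op 18: insert d.com -> 10.0.0.2 (expiry=10+3=13). clock=10
Op 19: insert d.com -> 10.0.0.2 (expiry=10+2=12). clock=10
Op 20: insert b.com -> 10.0.0.1 (expiry=10+2=12). clock=10
Op 21: tick 2 -> clock=12. purged={a.com,b.com,d.com}
Op 22: tick 1 -> clock=13.
Final cache (unexpired): {} -> size=0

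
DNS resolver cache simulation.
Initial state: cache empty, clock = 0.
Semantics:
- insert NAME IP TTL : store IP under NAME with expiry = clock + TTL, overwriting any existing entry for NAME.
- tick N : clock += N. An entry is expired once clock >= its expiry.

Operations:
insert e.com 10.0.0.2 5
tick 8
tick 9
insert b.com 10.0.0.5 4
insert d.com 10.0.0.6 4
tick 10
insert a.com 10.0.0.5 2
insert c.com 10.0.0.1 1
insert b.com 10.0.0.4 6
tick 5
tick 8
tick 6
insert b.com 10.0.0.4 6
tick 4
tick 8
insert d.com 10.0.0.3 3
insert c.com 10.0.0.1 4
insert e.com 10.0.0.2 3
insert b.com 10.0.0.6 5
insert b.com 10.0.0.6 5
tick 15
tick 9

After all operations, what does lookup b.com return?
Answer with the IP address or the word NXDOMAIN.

Answer: NXDOMAIN

Derivation:
Op 1: insert e.com -> 10.0.0.2 (expiry=0+5=5). clock=0
Op 2: tick 8 -> clock=8. purged={e.com}
Op 3: tick 9 -> clock=17.
Op 4: insert b.com -> 10.0.0.5 (expiry=17+4=21). clock=17
Op 5: insert d.com -> 10.0.0.6 (expiry=17+4=21). clock=17
Op 6: tick 10 -> clock=27. purged={b.com,d.com}
Op 7: insert a.com -> 10.0.0.5 (expiry=27+2=29). clock=27
Op 8: insert c.com -> 10.0.0.1 (expiry=27+1=28). clock=27
Op 9: insert b.com -> 10.0.0.4 (expiry=27+6=33). clock=27
Op 10: tick 5 -> clock=32. purged={a.com,c.com}
Op 11: tick 8 -> clock=40. purged={b.com}
Op 12: tick 6 -> clock=46.
Op 13: insert b.com -> 10.0.0.4 (expiry=46+6=52). clock=46
Op 14: tick 4 -> clock=50.
Op 15: tick 8 -> clock=58. purged={b.com}
Op 16: insert d.com -> 10.0.0.3 (expiry=58+3=61). clock=58
Op 17: insert c.com -> 10.0.0.1 (expiry=58+4=62). clock=58
Op 18: insert e.com -> 10.0.0.2 (expiry=58+3=61). clock=58
Op 19: insert b.com -> 10.0.0.6 (expiry=58+5=63). clock=58
Op 20: insert b.com -> 10.0.0.6 (expiry=58+5=63). clock=58
Op 21: tick 15 -> clock=73. purged={b.com,c.com,d.com,e.com}
Op 22: tick 9 -> clock=82.
lookup b.com: not in cache (expired or never inserted)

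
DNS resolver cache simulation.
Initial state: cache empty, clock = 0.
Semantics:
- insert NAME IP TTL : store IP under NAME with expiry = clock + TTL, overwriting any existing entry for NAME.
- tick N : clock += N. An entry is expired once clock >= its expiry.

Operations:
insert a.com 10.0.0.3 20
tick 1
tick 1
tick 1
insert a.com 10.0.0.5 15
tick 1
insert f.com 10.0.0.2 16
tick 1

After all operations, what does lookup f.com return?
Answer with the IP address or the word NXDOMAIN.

Answer: 10.0.0.2

Derivation:
Op 1: insert a.com -> 10.0.0.3 (expiry=0+20=20). clock=0
Op 2: tick 1 -> clock=1.
Op 3: tick 1 -> clock=2.
Op 4: tick 1 -> clock=3.
Op 5: insert a.com -> 10.0.0.5 (expiry=3+15=18). clock=3
Op 6: tick 1 -> clock=4.
Op 7: insert f.com -> 10.0.0.2 (expiry=4+16=20). clock=4
Op 8: tick 1 -> clock=5.
lookup f.com: present, ip=10.0.0.2 expiry=20 > clock=5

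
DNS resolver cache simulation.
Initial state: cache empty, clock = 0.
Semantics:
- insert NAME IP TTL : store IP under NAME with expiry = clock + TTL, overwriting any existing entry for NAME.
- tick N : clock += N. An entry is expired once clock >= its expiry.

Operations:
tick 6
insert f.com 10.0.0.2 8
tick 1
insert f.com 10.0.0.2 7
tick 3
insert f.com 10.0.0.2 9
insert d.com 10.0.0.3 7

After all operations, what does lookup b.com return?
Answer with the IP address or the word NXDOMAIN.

Op 1: tick 6 -> clock=6.
Op 2: insert f.com -> 10.0.0.2 (expiry=6+8=14). clock=6
Op 3: tick 1 -> clock=7.
Op 4: insert f.com -> 10.0.0.2 (expiry=7+7=14). clock=7
Op 5: tick 3 -> clock=10.
Op 6: insert f.com -> 10.0.0.2 (expiry=10+9=19). clock=10
Op 7: insert d.com -> 10.0.0.3 (expiry=10+7=17). clock=10
lookup b.com: not in cache (expired or never inserted)

Answer: NXDOMAIN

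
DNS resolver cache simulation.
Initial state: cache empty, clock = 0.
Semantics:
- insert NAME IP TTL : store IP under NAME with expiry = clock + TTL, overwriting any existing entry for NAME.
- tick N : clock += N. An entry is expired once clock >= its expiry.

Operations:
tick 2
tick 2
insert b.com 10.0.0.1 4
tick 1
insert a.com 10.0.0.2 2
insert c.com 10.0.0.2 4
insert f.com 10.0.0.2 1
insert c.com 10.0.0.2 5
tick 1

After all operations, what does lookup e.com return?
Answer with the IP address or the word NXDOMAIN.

Op 1: tick 2 -> clock=2.
Op 2: tick 2 -> clock=4.
Op 3: insert b.com -> 10.0.0.1 (expiry=4+4=8). clock=4
Op 4: tick 1 -> clock=5.
Op 5: insert a.com -> 10.0.0.2 (expiry=5+2=7). clock=5
Op 6: insert c.com -> 10.0.0.2 (expiry=5+4=9). clock=5
Op 7: insert f.com -> 10.0.0.2 (expiry=5+1=6). clock=5
Op 8: insert c.com -> 10.0.0.2 (expiry=5+5=10). clock=5
Op 9: tick 1 -> clock=6. purged={f.com}
lookup e.com: not in cache (expired or never inserted)

Answer: NXDOMAIN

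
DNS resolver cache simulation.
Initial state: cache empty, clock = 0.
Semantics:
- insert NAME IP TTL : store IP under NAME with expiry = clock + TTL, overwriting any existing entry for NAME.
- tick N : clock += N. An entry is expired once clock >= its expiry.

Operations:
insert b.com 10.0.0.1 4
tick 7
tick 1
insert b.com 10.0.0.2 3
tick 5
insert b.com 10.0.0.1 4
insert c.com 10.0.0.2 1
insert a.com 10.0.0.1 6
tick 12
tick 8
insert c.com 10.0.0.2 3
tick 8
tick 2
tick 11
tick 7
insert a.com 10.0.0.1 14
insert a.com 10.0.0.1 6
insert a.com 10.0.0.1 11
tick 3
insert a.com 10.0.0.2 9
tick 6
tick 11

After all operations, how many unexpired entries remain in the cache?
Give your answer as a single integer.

Answer: 0

Derivation:
Op 1: insert b.com -> 10.0.0.1 (expiry=0+4=4). clock=0
Op 2: tick 7 -> clock=7. purged={b.com}
Op 3: tick 1 -> clock=8.
Op 4: insert b.com -> 10.0.0.2 (expiry=8+3=11). clock=8
Op 5: tick 5 -> clock=13. purged={b.com}
Op 6: insert b.com -> 10.0.0.1 (expiry=13+4=17). clock=13
Op 7: insert c.com -> 10.0.0.2 (expiry=13+1=14). clock=13
Op 8: insert a.com -> 10.0.0.1 (expiry=13+6=19). clock=13
Op 9: tick 12 -> clock=25. purged={a.com,b.com,c.com}
Op 10: tick 8 -> clock=33.
Op 11: insert c.com -> 10.0.0.2 (expiry=33+3=36). clock=33
Op 12: tick 8 -> clock=41. purged={c.com}
Op 13: tick 2 -> clock=43.
Op 14: tick 11 -> clock=54.
Op 15: tick 7 -> clock=61.
Op 16: insert a.com -> 10.0.0.1 (expiry=61+14=75). clock=61
Op 17: insert a.com -> 10.0.0.1 (expiry=61+6=67). clock=61
Op 18: insert a.com -> 10.0.0.1 (expiry=61+11=72). clock=61
Op 19: tick 3 -> clock=64.
Op 20: insert a.com -> 10.0.0.2 (expiry=64+9=73). clock=64
Op 21: tick 6 -> clock=70.
Op 22: tick 11 -> clock=81. purged={a.com}
Final cache (unexpired): {} -> size=0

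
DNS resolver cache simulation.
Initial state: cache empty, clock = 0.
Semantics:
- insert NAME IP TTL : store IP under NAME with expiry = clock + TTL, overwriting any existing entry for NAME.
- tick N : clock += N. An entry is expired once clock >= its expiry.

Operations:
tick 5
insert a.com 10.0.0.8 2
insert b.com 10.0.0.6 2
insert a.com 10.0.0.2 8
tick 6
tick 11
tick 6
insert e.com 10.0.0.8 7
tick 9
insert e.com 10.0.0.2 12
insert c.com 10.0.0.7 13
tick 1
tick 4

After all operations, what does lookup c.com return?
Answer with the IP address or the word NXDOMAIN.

Answer: 10.0.0.7

Derivation:
Op 1: tick 5 -> clock=5.
Op 2: insert a.com -> 10.0.0.8 (expiry=5+2=7). clock=5
Op 3: insert b.com -> 10.0.0.6 (expiry=5+2=7). clock=5
Op 4: insert a.com -> 10.0.0.2 (expiry=5+8=13). clock=5
Op 5: tick 6 -> clock=11. purged={b.com}
Op 6: tick 11 -> clock=22. purged={a.com}
Op 7: tick 6 -> clock=28.
Op 8: insert e.com -> 10.0.0.8 (expiry=28+7=35). clock=28
Op 9: tick 9 -> clock=37. purged={e.com}
Op 10: insert e.com -> 10.0.0.2 (expiry=37+12=49). clock=37
Op 11: insert c.com -> 10.0.0.7 (expiry=37+13=50). clock=37
Op 12: tick 1 -> clock=38.
Op 13: tick 4 -> clock=42.
lookup c.com: present, ip=10.0.0.7 expiry=50 > clock=42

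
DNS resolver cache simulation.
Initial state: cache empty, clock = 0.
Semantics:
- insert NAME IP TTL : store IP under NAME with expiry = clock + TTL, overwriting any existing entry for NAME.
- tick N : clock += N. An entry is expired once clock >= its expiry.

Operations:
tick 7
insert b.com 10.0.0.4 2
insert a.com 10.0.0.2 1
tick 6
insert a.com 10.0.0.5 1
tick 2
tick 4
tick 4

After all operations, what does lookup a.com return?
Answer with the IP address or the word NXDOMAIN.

Answer: NXDOMAIN

Derivation:
Op 1: tick 7 -> clock=7.
Op 2: insert b.com -> 10.0.0.4 (expiry=7+2=9). clock=7
Op 3: insert a.com -> 10.0.0.2 (expiry=7+1=8). clock=7
Op 4: tick 6 -> clock=13. purged={a.com,b.com}
Op 5: insert a.com -> 10.0.0.5 (expiry=13+1=14). clock=13
Op 6: tick 2 -> clock=15. purged={a.com}
Op 7: tick 4 -> clock=19.
Op 8: tick 4 -> clock=23.
lookup a.com: not in cache (expired or never inserted)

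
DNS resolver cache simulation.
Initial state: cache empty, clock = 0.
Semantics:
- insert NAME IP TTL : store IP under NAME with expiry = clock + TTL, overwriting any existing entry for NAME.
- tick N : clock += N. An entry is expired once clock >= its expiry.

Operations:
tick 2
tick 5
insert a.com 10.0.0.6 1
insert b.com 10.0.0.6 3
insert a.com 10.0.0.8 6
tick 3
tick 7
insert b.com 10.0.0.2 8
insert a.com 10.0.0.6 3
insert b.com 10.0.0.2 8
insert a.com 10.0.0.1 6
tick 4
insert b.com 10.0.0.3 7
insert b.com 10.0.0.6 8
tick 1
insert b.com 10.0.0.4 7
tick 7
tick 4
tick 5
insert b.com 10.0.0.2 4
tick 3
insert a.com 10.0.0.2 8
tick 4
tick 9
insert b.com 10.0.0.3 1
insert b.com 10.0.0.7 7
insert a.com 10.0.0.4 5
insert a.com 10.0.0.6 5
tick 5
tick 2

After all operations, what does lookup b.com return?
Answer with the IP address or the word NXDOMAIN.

Op 1: tick 2 -> clock=2.
Op 2: tick 5 -> clock=7.
Op 3: insert a.com -> 10.0.0.6 (expiry=7+1=8). clock=7
Op 4: insert b.com -> 10.0.0.6 (expiry=7+3=10). clock=7
Op 5: insert a.com -> 10.0.0.8 (expiry=7+6=13). clock=7
Op 6: tick 3 -> clock=10. purged={b.com}
Op 7: tick 7 -> clock=17. purged={a.com}
Op 8: insert b.com -> 10.0.0.2 (expiry=17+8=25). clock=17
Op 9: insert a.com -> 10.0.0.6 (expiry=17+3=20). clock=17
Op 10: insert b.com -> 10.0.0.2 (expiry=17+8=25). clock=17
Op 11: insert a.com -> 10.0.0.1 (expiry=17+6=23). clock=17
Op 12: tick 4 -> clock=21.
Op 13: insert b.com -> 10.0.0.3 (expiry=21+7=28). clock=21
Op 14: insert b.com -> 10.0.0.6 (expiry=21+8=29). clock=21
Op 15: tick 1 -> clock=22.
Op 16: insert b.com -> 10.0.0.4 (expiry=22+7=29). clock=22
Op 17: tick 7 -> clock=29. purged={a.com,b.com}
Op 18: tick 4 -> clock=33.
Op 19: tick 5 -> clock=38.
Op 20: insert b.com -> 10.0.0.2 (expiry=38+4=42). clock=38
Op 21: tick 3 -> clock=41.
Op 22: insert a.com -> 10.0.0.2 (expiry=41+8=49). clock=41
Op 23: tick 4 -> clock=45. purged={b.com}
Op 24: tick 9 -> clock=54. purged={a.com}
Op 25: insert b.com -> 10.0.0.3 (expiry=54+1=55). clock=54
Op 26: insert b.com -> 10.0.0.7 (expiry=54+7=61). clock=54
Op 27: insert a.com -> 10.0.0.4 (expiry=54+5=59). clock=54
Op 28: insert a.com -> 10.0.0.6 (expiry=54+5=59). clock=54
Op 29: tick 5 -> clock=59. purged={a.com}
Op 30: tick 2 -> clock=61. purged={b.com}
lookup b.com: not in cache (expired or never inserted)

Answer: NXDOMAIN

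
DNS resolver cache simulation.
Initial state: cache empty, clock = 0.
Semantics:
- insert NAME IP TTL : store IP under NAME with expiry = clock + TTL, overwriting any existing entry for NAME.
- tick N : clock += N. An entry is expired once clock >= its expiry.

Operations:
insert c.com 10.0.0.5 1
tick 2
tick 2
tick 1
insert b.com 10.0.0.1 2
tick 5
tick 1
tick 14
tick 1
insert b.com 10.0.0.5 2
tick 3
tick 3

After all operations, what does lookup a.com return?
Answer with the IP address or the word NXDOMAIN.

Answer: NXDOMAIN

Derivation:
Op 1: insert c.com -> 10.0.0.5 (expiry=0+1=1). clock=0
Op 2: tick 2 -> clock=2. purged={c.com}
Op 3: tick 2 -> clock=4.
Op 4: tick 1 -> clock=5.
Op 5: insert b.com -> 10.0.0.1 (expiry=5+2=7). clock=5
Op 6: tick 5 -> clock=10. purged={b.com}
Op 7: tick 1 -> clock=11.
Op 8: tick 14 -> clock=25.
Op 9: tick 1 -> clock=26.
Op 10: insert b.com -> 10.0.0.5 (expiry=26+2=28). clock=26
Op 11: tick 3 -> clock=29. purged={b.com}
Op 12: tick 3 -> clock=32.
lookup a.com: not in cache (expired or never inserted)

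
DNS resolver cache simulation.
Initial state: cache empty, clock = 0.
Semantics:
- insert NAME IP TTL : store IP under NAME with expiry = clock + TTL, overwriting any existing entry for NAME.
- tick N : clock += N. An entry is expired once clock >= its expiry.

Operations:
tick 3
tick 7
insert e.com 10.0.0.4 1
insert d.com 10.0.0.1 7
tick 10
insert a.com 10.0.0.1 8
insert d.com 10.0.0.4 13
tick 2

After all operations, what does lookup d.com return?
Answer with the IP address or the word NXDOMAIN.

Op 1: tick 3 -> clock=3.
Op 2: tick 7 -> clock=10.
Op 3: insert e.com -> 10.0.0.4 (expiry=10+1=11). clock=10
Op 4: insert d.com -> 10.0.0.1 (expiry=10+7=17). clock=10
Op 5: tick 10 -> clock=20. purged={d.com,e.com}
Op 6: insert a.com -> 10.0.0.1 (expiry=20+8=28). clock=20
Op 7: insert d.com -> 10.0.0.4 (expiry=20+13=33). clock=20
Op 8: tick 2 -> clock=22.
lookup d.com: present, ip=10.0.0.4 expiry=33 > clock=22

Answer: 10.0.0.4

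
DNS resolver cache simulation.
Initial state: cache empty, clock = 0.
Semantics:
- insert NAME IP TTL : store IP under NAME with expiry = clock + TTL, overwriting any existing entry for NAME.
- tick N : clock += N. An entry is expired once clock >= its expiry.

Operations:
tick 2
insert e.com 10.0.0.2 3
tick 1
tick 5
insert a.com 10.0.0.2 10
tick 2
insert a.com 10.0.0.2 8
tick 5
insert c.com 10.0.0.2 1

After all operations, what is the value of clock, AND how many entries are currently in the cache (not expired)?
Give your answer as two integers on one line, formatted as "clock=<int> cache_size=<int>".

Answer: clock=15 cache_size=2

Derivation:
Op 1: tick 2 -> clock=2.
Op 2: insert e.com -> 10.0.0.2 (expiry=2+3=5). clock=2
Op 3: tick 1 -> clock=3.
Op 4: tick 5 -> clock=8. purged={e.com}
Op 5: insert a.com -> 10.0.0.2 (expiry=8+10=18). clock=8
Op 6: tick 2 -> clock=10.
Op 7: insert a.com -> 10.0.0.2 (expiry=10+8=18). clock=10
Op 8: tick 5 -> clock=15.
Op 9: insert c.com -> 10.0.0.2 (expiry=15+1=16). clock=15
Final clock = 15
Final cache (unexpired): {a.com,c.com} -> size=2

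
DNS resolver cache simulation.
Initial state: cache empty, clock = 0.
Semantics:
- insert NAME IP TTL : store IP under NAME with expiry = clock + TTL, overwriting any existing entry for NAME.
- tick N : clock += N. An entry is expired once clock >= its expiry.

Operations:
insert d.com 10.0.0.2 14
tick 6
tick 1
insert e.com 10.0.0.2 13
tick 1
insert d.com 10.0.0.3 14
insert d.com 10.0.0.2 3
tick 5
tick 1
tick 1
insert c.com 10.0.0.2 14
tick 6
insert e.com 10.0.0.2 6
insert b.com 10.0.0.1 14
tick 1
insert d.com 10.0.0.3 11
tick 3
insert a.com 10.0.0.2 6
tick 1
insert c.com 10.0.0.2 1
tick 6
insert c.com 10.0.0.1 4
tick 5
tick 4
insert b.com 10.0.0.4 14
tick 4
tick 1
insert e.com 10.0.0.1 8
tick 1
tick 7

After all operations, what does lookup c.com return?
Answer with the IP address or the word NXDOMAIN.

Op 1: insert d.com -> 10.0.0.2 (expiry=0+14=14). clock=0
Op 2: tick 6 -> clock=6.
Op 3: tick 1 -> clock=7.
Op 4: insert e.com -> 10.0.0.2 (expiry=7+13=20). clock=7
Op 5: tick 1 -> clock=8.
Op 6: insert d.com -> 10.0.0.3 (expiry=8+14=22). clock=8
Op 7: insert d.com -> 10.0.0.2 (expiry=8+3=11). clock=8
Op 8: tick 5 -> clock=13. purged={d.com}
Op 9: tick 1 -> clock=14.
Op 10: tick 1 -> clock=15.
Op 11: insert c.com -> 10.0.0.2 (expiry=15+14=29). clock=15
Op 12: tick 6 -> clock=21. purged={e.com}
Op 13: insert e.com -> 10.0.0.2 (expiry=21+6=27). clock=21
Op 14: insert b.com -> 10.0.0.1 (expiry=21+14=35). clock=21
Op 15: tick 1 -> clock=22.
Op 16: insert d.com -> 10.0.0.3 (expiry=22+11=33). clock=22
Op 17: tick 3 -> clock=25.
Op 18: insert a.com -> 10.0.0.2 (expiry=25+6=31). clock=25
Op 19: tick 1 -> clock=26.
Op 20: insert c.com -> 10.0.0.2 (expiry=26+1=27). clock=26
Op 21: tick 6 -> clock=32. purged={a.com,c.com,e.com}
Op 22: insert c.com -> 10.0.0.1 (expiry=32+4=36). clock=32
Op 23: tick 5 -> clock=37. purged={b.com,c.com,d.com}
Op 24: tick 4 -> clock=41.
Op 25: insert b.com -> 10.0.0.4 (expiry=41+14=55). clock=41
Op 26: tick 4 -> clock=45.
Op 27: tick 1 -> clock=46.
Op 28: insert e.com -> 10.0.0.1 (expiry=46+8=54). clock=46
Op 29: tick 1 -> clock=47.
Op 30: tick 7 -> clock=54. purged={e.com}
lookup c.com: not in cache (expired or never inserted)

Answer: NXDOMAIN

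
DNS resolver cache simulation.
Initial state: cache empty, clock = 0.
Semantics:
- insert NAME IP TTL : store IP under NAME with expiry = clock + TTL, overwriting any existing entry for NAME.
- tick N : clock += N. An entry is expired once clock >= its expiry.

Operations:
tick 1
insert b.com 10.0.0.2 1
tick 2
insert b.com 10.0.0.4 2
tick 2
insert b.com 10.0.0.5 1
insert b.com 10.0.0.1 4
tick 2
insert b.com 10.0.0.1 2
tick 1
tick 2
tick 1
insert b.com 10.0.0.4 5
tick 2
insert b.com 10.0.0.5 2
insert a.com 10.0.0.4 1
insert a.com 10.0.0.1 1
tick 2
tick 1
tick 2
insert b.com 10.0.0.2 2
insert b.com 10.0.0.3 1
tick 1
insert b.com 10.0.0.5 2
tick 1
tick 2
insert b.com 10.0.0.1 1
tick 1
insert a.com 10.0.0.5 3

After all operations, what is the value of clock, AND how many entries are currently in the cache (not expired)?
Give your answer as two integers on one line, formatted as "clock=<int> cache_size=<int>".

Op 1: tick 1 -> clock=1.
Op 2: insert b.com -> 10.0.0.2 (expiry=1+1=2). clock=1
Op 3: tick 2 -> clock=3. purged={b.com}
Op 4: insert b.com -> 10.0.0.4 (expiry=3+2=5). clock=3
Op 5: tick 2 -> clock=5. purged={b.com}
Op 6: insert b.com -> 10.0.0.5 (expiry=5+1=6). clock=5
Op 7: insert b.com -> 10.0.0.1 (expiry=5+4=9). clock=5
Op 8: tick 2 -> clock=7.
Op 9: insert b.com -> 10.0.0.1 (expiry=7+2=9). clock=7
Op 10: tick 1 -> clock=8.
Op 11: tick 2 -> clock=10. purged={b.com}
Op 12: tick 1 -> clock=11.
Op 13: insert b.com -> 10.0.0.4 (expiry=11+5=16). clock=11
Op 14: tick 2 -> clock=13.
Op 15: insert b.com -> 10.0.0.5 (expiry=13+2=15). clock=13
Op 16: insert a.com -> 10.0.0.4 (expiry=13+1=14). clock=13
Op 17: insert a.com -> 10.0.0.1 (expiry=13+1=14). clock=13
Op 18: tick 2 -> clock=15. purged={a.com,b.com}
Op 19: tick 1 -> clock=16.
Op 20: tick 2 -> clock=18.
Op 21: insert b.com -> 10.0.0.2 (expiry=18+2=20). clock=18
Op 22: insert b.com -> 10.0.0.3 (expiry=18+1=19). clock=18
Op 23: tick 1 -> clock=19. purged={b.com}
Op 24: insert b.com -> 10.0.0.5 (expiry=19+2=21). clock=19
Op 25: tick 1 -> clock=20.
Op 26: tick 2 -> clock=22. purged={b.com}
Op 27: insert b.com -> 10.0.0.1 (expiry=22+1=23). clock=22
Op 28: tick 1 -> clock=23. purged={b.com}
Op 29: insert a.com -> 10.0.0.5 (expiry=23+3=26). clock=23
Final clock = 23
Final cache (unexpired): {a.com} -> size=1

Answer: clock=23 cache_size=1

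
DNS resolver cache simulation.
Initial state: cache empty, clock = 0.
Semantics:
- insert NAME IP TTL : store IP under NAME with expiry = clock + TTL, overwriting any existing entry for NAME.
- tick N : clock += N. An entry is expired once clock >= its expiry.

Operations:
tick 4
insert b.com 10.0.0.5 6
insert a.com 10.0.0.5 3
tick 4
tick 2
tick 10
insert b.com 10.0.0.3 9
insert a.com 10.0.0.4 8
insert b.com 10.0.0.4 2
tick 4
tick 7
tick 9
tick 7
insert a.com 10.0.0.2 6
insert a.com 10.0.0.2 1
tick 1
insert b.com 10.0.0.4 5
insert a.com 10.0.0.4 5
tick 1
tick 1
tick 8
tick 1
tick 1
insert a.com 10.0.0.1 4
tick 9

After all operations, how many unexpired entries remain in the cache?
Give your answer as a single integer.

Answer: 0

Derivation:
Op 1: tick 4 -> clock=4.
Op 2: insert b.com -> 10.0.0.5 (expiry=4+6=10). clock=4
Op 3: insert a.com -> 10.0.0.5 (expiry=4+3=7). clock=4
Op 4: tick 4 -> clock=8. purged={a.com}
Op 5: tick 2 -> clock=10. purged={b.com}
Op 6: tick 10 -> clock=20.
Op 7: insert b.com -> 10.0.0.3 (expiry=20+9=29). clock=20
Op 8: insert a.com -> 10.0.0.4 (expiry=20+8=28). clock=20
Op 9: insert b.com -> 10.0.0.4 (expiry=20+2=22). clock=20
Op 10: tick 4 -> clock=24. purged={b.com}
Op 11: tick 7 -> clock=31. purged={a.com}
Op 12: tick 9 -> clock=40.
Op 13: tick 7 -> clock=47.
Op 14: insert a.com -> 10.0.0.2 (expiry=47+6=53). clock=47
Op 15: insert a.com -> 10.0.0.2 (expiry=47+1=48). clock=47
Op 16: tick 1 -> clock=48. purged={a.com}
Op 17: insert b.com -> 10.0.0.4 (expiry=48+5=53). clock=48
Op 18: insert a.com -> 10.0.0.4 (expiry=48+5=53). clock=48
Op 19: tick 1 -> clock=49.
Op 20: tick 1 -> clock=50.
Op 21: tick 8 -> clock=58. purged={a.com,b.com}
Op 22: tick 1 -> clock=59.
Op 23: tick 1 -> clock=60.
Op 24: insert a.com -> 10.0.0.1 (expiry=60+4=64). clock=60
Op 25: tick 9 -> clock=69. purged={a.com}
Final cache (unexpired): {} -> size=0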